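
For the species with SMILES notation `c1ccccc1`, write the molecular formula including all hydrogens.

C6H6

Heavy atoms from the SMILES: 6 C.
Implicit hydrogens by atom environment:
  6 × C (aromatic): 1 H each → 6
  Total hydrogens = 6.
Molecular formula: C6H6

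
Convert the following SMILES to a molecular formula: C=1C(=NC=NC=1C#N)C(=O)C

C7H5N3O

Heavy atoms from the SMILES: 7 C, 3 N, 1 O.
Implicit hydrogens by atom environment:
  2 × C (aromatic): 1 H each → 2
  2 × C (aromatic): no H
  2 × C: no H
  2 × N (aromatic): no H
  1 × C: 3 H
  1 × N: no H
  1 × O: no H
  Total hydrogens = 5.
Molecular formula: C7H5N3O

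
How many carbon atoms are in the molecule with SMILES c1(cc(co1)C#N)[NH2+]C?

6

The symbol for carbon appears 6 times in the SMILES. Lowercase c denotes aromatic carbon and counts toward C.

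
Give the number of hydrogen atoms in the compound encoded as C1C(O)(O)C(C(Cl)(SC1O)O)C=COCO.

Hydrogens are implicit in SMILES; fill each atom to its normal valence:
  5 × O: 1 H each → 5
  4 × C: 1 H each → 4
  2 × C: 2 H each → 4
  2 × C: no H
  1 × Cl: no H
  1 × O: no H
  1 × S: no H
  Total hydrogens = 13.

13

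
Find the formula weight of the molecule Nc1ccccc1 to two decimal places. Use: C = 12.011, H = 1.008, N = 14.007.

Molecular formula: C6H7N.
M = 6×12.011 + 7×1.008 + 1×14.007 = 93.13 g/mol.

93.13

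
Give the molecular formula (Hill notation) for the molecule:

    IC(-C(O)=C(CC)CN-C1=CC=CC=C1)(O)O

C12H16INO3

Heavy atoms from the SMILES: 12 C, 1 I, 1 N, 3 O.
Implicit hydrogens by atom environment:
  5 × C (aromatic): 1 H each → 5
  3 × C: no H
  3 × O: 1 H each → 3
  2 × C: 2 H each → 4
  1 × C: 3 H
  1 × C (aromatic): no H
  1 × I: no H
  1 × N: 1 H
  Total hydrogens = 16.
Molecular formula: C12H16INO3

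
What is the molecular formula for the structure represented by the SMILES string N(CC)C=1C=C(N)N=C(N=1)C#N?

C7H9N5

Heavy atoms from the SMILES: 7 C, 5 N.
Implicit hydrogens by atom environment:
  3 × C (aromatic): no H
  2 × N (aromatic): no H
  1 × C: 3 H
  1 × C: 2 H
  1 × C (aromatic): 1 H
  1 × C: no H
  1 × N: 2 H
  1 × N: 1 H
  1 × N: no H
  Total hydrogens = 9.
Molecular formula: C7H9N5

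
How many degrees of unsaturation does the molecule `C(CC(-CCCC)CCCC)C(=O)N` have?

Molecular formula from the SMILES: C12H25NO.
DoU = (2C + 2 + N − H − X)/2 = (2·12 + 2 + 1 − 25 − 0)/2 = 2/2 = 1.
(Structurally: 0 ring(s) + 1 π bond(s) = 1.)

1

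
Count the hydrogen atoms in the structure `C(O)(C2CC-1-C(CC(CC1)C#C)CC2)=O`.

Hydrogens are implicit in SMILES; fill each atom to its normal valence:
  6 × C: 2 H each → 12
  5 × C: 1 H each → 5
  2 × C: no H
  1 × O: 1 H
  1 × O: no H
  Total hydrogens = 18.

18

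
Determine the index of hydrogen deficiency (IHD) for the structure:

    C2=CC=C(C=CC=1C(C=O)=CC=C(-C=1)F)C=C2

Molecular formula from the SMILES: C15H11FO.
DoU = (2C + 2 + N − H − X)/2 = (2·15 + 2 + 0 − 11 − 1)/2 = 20/2 = 10.
(Structurally: 2 ring(s) + 8 π bond(s) = 10.)

10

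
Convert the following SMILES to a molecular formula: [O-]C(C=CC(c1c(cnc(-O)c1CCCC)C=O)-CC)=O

C16H20NO4-

Heavy atoms from the SMILES: 16 C, 1 N, 4 O.
Implicit hydrogens by atom environment:
  4 × C: 2 H each → 8
  4 × C: 1 H each → 4
  4 × C (aromatic): no H
  2 × C: 3 H each → 6
  2 × O: no H
  1 × C (aromatic): 1 H
  1 × C: no H
  1 × N (aromatic): no H
  1 × O: 1 H
  1 × O (charge -1): no H
  Total hydrogens = 20.
Net charge -1.
Molecular formula: C16H20NO4-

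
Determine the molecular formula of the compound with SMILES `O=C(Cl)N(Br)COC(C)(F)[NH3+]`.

C4H8BrClFN2O2+

Heavy atoms from the SMILES: 1 Br, 4 C, 1 Cl, 1 F, 2 N, 2 O.
Implicit hydrogens by atom environment:
  2 × C: no H
  2 × O: no H
  1 × Br: no H
  1 × C: 3 H
  1 × C: 2 H
  1 × Cl: no H
  1 × F: no H
  1 × N (charge +1): 3 H
  1 × N: no H
  Total hydrogens = 8.
Net charge +1.
Molecular formula: C4H8BrClFN2O2+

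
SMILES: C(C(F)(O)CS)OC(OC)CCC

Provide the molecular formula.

Heavy atoms from the SMILES: 8 C, 1 F, 3 O, 1 S.
Implicit hydrogens by atom environment:
  4 × C: 2 H each → 8
  2 × C: 3 H each → 6
  2 × O: no H
  1 × C: 1 H
  1 × C: no H
  1 × F: no H
  1 × O: 1 H
  1 × S: 1 H
  Total hydrogens = 17.
Molecular formula: C8H17FO3S

C8H17FO3S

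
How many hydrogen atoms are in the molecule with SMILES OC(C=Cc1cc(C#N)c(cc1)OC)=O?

Hydrogens are implicit in SMILES; fill each atom to its normal valence:
  3 × C (aromatic): 1 H each → 3
  3 × C (aromatic): no H
  2 × C: 1 H each → 2
  2 × C: no H
  2 × O: no H
  1 × C: 3 H
  1 × N: no H
  1 × O: 1 H
  Total hydrogens = 9.

9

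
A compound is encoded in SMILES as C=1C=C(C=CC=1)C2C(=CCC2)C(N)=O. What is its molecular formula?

C12H13NO

Heavy atoms from the SMILES: 12 C, 1 N, 1 O.
Implicit hydrogens by atom environment:
  5 × C (aromatic): 1 H each → 5
  2 × C: 2 H each → 4
  2 × C: 1 H each → 2
  2 × C: no H
  1 × C (aromatic): no H
  1 × N: 2 H
  1 × O: no H
  Total hydrogens = 13.
Molecular formula: C12H13NO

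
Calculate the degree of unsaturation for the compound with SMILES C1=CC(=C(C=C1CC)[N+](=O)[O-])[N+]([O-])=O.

6

Molecular formula from the SMILES: C8H8N2O4.
DoU = (2C + 2 + N − H − X)/2 = (2·8 + 2 + 2 − 8 − 0)/2 = 12/2 = 6.
(Structurally: 1 ring(s) + 5 π bond(s) = 6.)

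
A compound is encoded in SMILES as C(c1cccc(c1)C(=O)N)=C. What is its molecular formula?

C9H9NO

Heavy atoms from the SMILES: 9 C, 1 N, 1 O.
Implicit hydrogens by atom environment:
  4 × C (aromatic): 1 H each → 4
  2 × C (aromatic): no H
  1 × C: 2 H
  1 × C: 1 H
  1 × C: no H
  1 × N: 2 H
  1 × O: no H
  Total hydrogens = 9.
Molecular formula: C9H9NO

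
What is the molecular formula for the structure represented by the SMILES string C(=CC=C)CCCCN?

Heavy atoms from the SMILES: 8 C, 1 N.
Implicit hydrogens by atom environment:
  5 × C: 2 H each → 10
  3 × C: 1 H each → 3
  1 × N: 2 H
  Total hydrogens = 15.
Molecular formula: C8H15N

C8H15N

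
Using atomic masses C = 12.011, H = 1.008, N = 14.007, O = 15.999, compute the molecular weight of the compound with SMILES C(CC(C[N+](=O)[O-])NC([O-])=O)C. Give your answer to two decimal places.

Molecular formula: C6H11N2O4-.
M = 6×12.011 + 11×1.008 + 2×14.007 + 4×15.999 = 175.16 g/mol.

175.16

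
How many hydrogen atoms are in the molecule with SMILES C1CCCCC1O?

12

Hydrogens are implicit in SMILES; fill each atom to its normal valence:
  5 × C: 2 H each → 10
  1 × C: 1 H
  1 × O: 1 H
  Total hydrogens = 12.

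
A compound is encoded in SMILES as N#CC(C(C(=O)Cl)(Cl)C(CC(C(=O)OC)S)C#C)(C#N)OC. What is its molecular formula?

Heavy atoms from the SMILES: 13 C, 2 Cl, 2 N, 4 O, 1 S.
Implicit hydrogens by atom environment:
  7 × C: no H
  4 × O: no H
  3 × C: 1 H each → 3
  2 × C: 3 H each → 6
  2 × Cl: no H
  2 × N: no H
  1 × C: 2 H
  1 × S: 1 H
  Total hydrogens = 12.
Molecular formula: C13H12Cl2N2O4S

C13H12Cl2N2O4S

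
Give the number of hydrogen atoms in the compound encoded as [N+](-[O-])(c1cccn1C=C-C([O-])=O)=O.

5

Hydrogens are implicit in SMILES; fill each atom to its normal valence:
  3 × C (aromatic): 1 H each → 3
  2 × C: 1 H each → 2
  2 × O: no H
  2 × O (charge -1): no H
  1 × C (aromatic): no H
  1 × C: no H
  1 × N (aromatic): no H
  1 × N (charge +1): no H
  Total hydrogens = 5.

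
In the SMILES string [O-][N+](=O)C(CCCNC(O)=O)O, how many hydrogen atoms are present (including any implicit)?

Hydrogens are implicit in SMILES; fill each atom to its normal valence:
  3 × C: 2 H each → 6
  2 × O: 1 H each → 2
  2 × O: no H
  1 × C: 1 H
  1 × C: no H
  1 × N: 1 H
  1 × N (charge +1): no H
  1 × O (charge -1): no H
  Total hydrogens = 10.

10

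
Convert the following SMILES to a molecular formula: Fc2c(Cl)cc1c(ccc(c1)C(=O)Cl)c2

C11H5Cl2FO

Heavy atoms from the SMILES: 11 C, 2 Cl, 1 F, 1 O.
Implicit hydrogens by atom environment:
  5 × C (aromatic): 1 H each → 5
  5 × C (aromatic): no H
  2 × Cl: no H
  1 × C: no H
  1 × F: no H
  1 × O: no H
  Total hydrogens = 5.
Molecular formula: C11H5Cl2FO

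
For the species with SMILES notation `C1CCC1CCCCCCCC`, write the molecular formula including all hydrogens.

C12H24

Heavy atoms from the SMILES: 12 C.
Implicit hydrogens by atom environment:
  10 × C: 2 H each → 20
  1 × C: 3 H
  1 × C: 1 H
  Total hydrogens = 24.
Molecular formula: C12H24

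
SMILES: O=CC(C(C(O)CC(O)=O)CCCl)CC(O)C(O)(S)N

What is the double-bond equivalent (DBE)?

2

Molecular formula from the SMILES: C11H20ClNO6S.
DoU = (2C + 2 + N − H − X)/2 = (2·11 + 2 + 1 − 20 − 1)/2 = 4/2 = 2.
(Structurally: 0 ring(s) + 2 π bond(s) = 2.)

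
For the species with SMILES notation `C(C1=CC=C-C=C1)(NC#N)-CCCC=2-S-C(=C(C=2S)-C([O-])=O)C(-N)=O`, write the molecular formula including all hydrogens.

C17H16N3O3S2-

Heavy atoms from the SMILES: 17 C, 3 N, 3 O, 2 S.
Implicit hydrogens by atom environment:
  5 × C (aromatic): 1 H each → 5
  5 × C (aromatic): no H
  3 × C: 2 H each → 6
  3 × C: no H
  2 × O: no H
  1 × C: 1 H
  1 × N: 2 H
  1 × N: 1 H
  1 × N: no H
  1 × O (charge -1): no H
  1 × S: 1 H
  1 × S (aromatic): no H
  Total hydrogens = 16.
Net charge -1.
Molecular formula: C17H16N3O3S2-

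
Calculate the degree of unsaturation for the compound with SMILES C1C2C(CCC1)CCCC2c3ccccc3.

6

Molecular formula from the SMILES: C16H22.
DoU = (2C + 2 + N − H − X)/2 = (2·16 + 2 + 0 − 22 − 0)/2 = 12/2 = 6.
(Structurally: 3 ring(s) + 3 π bond(s) = 6.)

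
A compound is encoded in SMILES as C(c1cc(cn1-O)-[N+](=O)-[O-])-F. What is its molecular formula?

Heavy atoms from the SMILES: 5 C, 1 F, 2 N, 3 O.
Implicit hydrogens by atom environment:
  2 × C (aromatic): 1 H each → 2
  2 × C (aromatic): no H
  1 × C: 2 H
  1 × F: no H
  1 × N (aromatic): no H
  1 × N (charge +1): no H
  1 × O: 1 H
  1 × O: no H
  1 × O (charge -1): no H
  Total hydrogens = 5.
Molecular formula: C5H5FN2O3

C5H5FN2O3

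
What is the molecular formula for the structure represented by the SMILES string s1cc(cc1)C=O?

C5H4OS

Heavy atoms from the SMILES: 5 C, 1 O, 1 S.
Implicit hydrogens by atom environment:
  3 × C (aromatic): 1 H each → 3
  1 × C: 1 H
  1 × C (aromatic): no H
  1 × O: no H
  1 × S (aromatic): no H
  Total hydrogens = 4.
Molecular formula: C5H4OS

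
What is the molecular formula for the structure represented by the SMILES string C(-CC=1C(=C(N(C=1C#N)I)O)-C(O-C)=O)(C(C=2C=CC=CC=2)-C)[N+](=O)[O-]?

C17H16IN3O5

Heavy atoms from the SMILES: 17 C, 1 I, 3 N, 5 O.
Implicit hydrogens by atom environment:
  5 × C (aromatic): 1 H each → 5
  5 × C (aromatic): no H
  3 × O: no H
  2 × C: 3 H each → 6
  2 × C: 1 H each → 2
  2 × C: no H
  1 × C: 2 H
  1 × I: no H
  1 × N (aromatic): no H
  1 × N: no H
  1 × N (charge +1): no H
  1 × O: 1 H
  1 × O (charge -1): no H
  Total hydrogens = 16.
Molecular formula: C17H16IN3O5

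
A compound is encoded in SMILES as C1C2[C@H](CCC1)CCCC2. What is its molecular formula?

C10H18

Heavy atoms from the SMILES: 10 C.
Implicit hydrogens by atom environment:
  8 × C: 2 H each → 16
  2 × C: 1 H each → 2
  Total hydrogens = 18.
Molecular formula: C10H18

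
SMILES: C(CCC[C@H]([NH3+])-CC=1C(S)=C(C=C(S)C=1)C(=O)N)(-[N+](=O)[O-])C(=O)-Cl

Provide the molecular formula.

C14H19ClN3O4S2+

Heavy atoms from the SMILES: 14 C, 1 Cl, 3 N, 4 O, 2 S.
Implicit hydrogens by atom environment:
  4 × C: 2 H each → 8
  4 × C (aromatic): no H
  3 × O: no H
  2 × C (aromatic): 1 H each → 2
  2 × C: 1 H each → 2
  2 × C: no H
  2 × S: 1 H each → 2
  1 × Cl: no H
  1 × N (charge +1): 3 H
  1 × N: 2 H
  1 × N (charge +1): no H
  1 × O (charge -1): no H
  Total hydrogens = 19.
Net charge +1.
Molecular formula: C14H19ClN3O4S2+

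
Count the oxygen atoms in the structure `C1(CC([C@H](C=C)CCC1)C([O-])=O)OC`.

3

The symbol for oxygen appears 3 times in the SMILES.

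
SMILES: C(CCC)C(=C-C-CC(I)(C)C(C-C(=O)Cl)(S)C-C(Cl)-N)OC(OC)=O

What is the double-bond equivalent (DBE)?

3

Molecular formula from the SMILES: C17H28Cl2INO4S.
DoU = (2C + 2 + N − H − X)/2 = (2·17 + 2 + 1 − 28 − 3)/2 = 6/2 = 3.
(Structurally: 0 ring(s) + 3 π bond(s) = 3.)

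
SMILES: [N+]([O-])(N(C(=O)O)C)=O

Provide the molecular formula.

C2H4N2O4

Heavy atoms from the SMILES: 2 C, 2 N, 4 O.
Implicit hydrogens by atom environment:
  2 × O: no H
  1 × C: 3 H
  1 × C: no H
  1 × N: no H
  1 × N (charge +1): no H
  1 × O: 1 H
  1 × O (charge -1): no H
  Total hydrogens = 4.
Molecular formula: C2H4N2O4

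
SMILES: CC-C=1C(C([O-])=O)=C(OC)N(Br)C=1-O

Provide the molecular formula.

C8H9BrNO4-

Heavy atoms from the SMILES: 1 Br, 8 C, 1 N, 4 O.
Implicit hydrogens by atom environment:
  4 × C (aromatic): no H
  2 × C: 3 H each → 6
  2 × O: no H
  1 × Br: no H
  1 × C: 2 H
  1 × C: no H
  1 × N (aromatic): no H
  1 × O: 1 H
  1 × O (charge -1): no H
  Total hydrogens = 9.
Net charge -1.
Molecular formula: C8H9BrNO4-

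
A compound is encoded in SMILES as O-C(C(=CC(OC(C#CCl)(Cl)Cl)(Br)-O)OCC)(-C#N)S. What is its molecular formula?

Heavy atoms from the SMILES: 1 Br, 10 C, 3 Cl, 1 N, 4 O, 1 S.
Implicit hydrogens by atom environment:
  7 × C: no H
  3 × Cl: no H
  2 × O: 1 H each → 2
  2 × O: no H
  1 × Br: no H
  1 × C: 3 H
  1 × C: 2 H
  1 × C: 1 H
  1 × N: no H
  1 × S: 1 H
  Total hydrogens = 9.
Molecular formula: C10H9BrCl3NO4S

C10H9BrCl3NO4S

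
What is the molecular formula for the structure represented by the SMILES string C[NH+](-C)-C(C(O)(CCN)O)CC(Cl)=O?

Heavy atoms from the SMILES: 8 C, 1 Cl, 2 N, 3 O.
Implicit hydrogens by atom environment:
  3 × C: 2 H each → 6
  2 × C: 3 H each → 6
  2 × C: no H
  2 × O: 1 H each → 2
  1 × C: 1 H
  1 × Cl: no H
  1 × N: 2 H
  1 × N (charge +1): 1 H
  1 × O: no H
  Total hydrogens = 18.
Net charge +1.
Molecular formula: C8H18ClN2O3+

C8H18ClN2O3+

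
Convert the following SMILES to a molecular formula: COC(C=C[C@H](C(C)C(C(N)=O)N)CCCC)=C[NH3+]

C14H28N3O2+

Heavy atoms from the SMILES: 14 C, 3 N, 2 O.
Implicit hydrogens by atom environment:
  6 × C: 1 H each → 6
  3 × C: 3 H each → 9
  3 × C: 2 H each → 6
  2 × C: no H
  2 × N: 2 H each → 4
  2 × O: no H
  1 × N (charge +1): 3 H
  Total hydrogens = 28.
Net charge +1.
Molecular formula: C14H28N3O2+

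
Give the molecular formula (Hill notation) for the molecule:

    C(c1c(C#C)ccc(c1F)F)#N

Heavy atoms from the SMILES: 9 C, 2 F, 1 N.
Implicit hydrogens by atom environment:
  4 × C (aromatic): no H
  2 × C (aromatic): 1 H each → 2
  2 × C: no H
  2 × F: no H
  1 × C: 1 H
  1 × N: no H
  Total hydrogens = 3.
Molecular formula: C9H3F2N

C9H3F2N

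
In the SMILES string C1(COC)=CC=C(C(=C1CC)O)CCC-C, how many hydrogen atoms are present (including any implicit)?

Hydrogens are implicit in SMILES; fill each atom to its normal valence:
  5 × C: 2 H each → 10
  4 × C (aromatic): no H
  3 × C: 3 H each → 9
  2 × C (aromatic): 1 H each → 2
  1 × O: 1 H
  1 × O: no H
  Total hydrogens = 22.

22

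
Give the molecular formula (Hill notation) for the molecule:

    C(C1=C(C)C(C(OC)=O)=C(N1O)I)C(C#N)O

C10H11IN2O4

Heavy atoms from the SMILES: 10 C, 1 I, 2 N, 4 O.
Implicit hydrogens by atom environment:
  4 × C (aromatic): no H
  2 × C: 3 H each → 6
  2 × C: no H
  2 × O: 1 H each → 2
  2 × O: no H
  1 × C: 2 H
  1 × C: 1 H
  1 × I: no H
  1 × N (aromatic): no H
  1 × N: no H
  Total hydrogens = 11.
Molecular formula: C10H11IN2O4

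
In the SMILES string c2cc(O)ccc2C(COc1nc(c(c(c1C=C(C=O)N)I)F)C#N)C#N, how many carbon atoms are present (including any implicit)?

18

The symbol for carbon appears 18 times in the SMILES. Lowercase c denotes aromatic carbon and counts toward C.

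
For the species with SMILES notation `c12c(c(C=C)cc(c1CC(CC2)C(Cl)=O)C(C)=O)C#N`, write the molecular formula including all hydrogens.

C16H14ClNO2

Heavy atoms from the SMILES: 16 C, 1 Cl, 1 N, 2 O.
Implicit hydrogens by atom environment:
  5 × C (aromatic): no H
  4 × C: 2 H each → 8
  3 × C: no H
  2 × C: 1 H each → 2
  2 × O: no H
  1 × C: 3 H
  1 × C (aromatic): 1 H
  1 × Cl: no H
  1 × N: no H
  Total hydrogens = 14.
Molecular formula: C16H14ClNO2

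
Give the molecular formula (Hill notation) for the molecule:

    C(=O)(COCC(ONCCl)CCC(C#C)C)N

C11H19ClN2O3

Heavy atoms from the SMILES: 11 C, 1 Cl, 2 N, 3 O.
Implicit hydrogens by atom environment:
  5 × C: 2 H each → 10
  3 × C: 1 H each → 3
  3 × O: no H
  2 × C: no H
  1 × C: 3 H
  1 × Cl: no H
  1 × N: 2 H
  1 × N: 1 H
  Total hydrogens = 19.
Molecular formula: C11H19ClN2O3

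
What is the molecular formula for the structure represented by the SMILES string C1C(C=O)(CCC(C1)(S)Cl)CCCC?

Heavy atoms from the SMILES: 11 C, 1 Cl, 1 O, 1 S.
Implicit hydrogens by atom environment:
  7 × C: 2 H each → 14
  2 × C: no H
  1 × C: 3 H
  1 × C: 1 H
  1 × Cl: no H
  1 × O: no H
  1 × S: 1 H
  Total hydrogens = 19.
Molecular formula: C11H19ClOS

C11H19ClOS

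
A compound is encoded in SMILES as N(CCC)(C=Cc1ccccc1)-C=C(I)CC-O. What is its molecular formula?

C15H20INO

Heavy atoms from the SMILES: 15 C, 1 I, 1 N, 1 O.
Implicit hydrogens by atom environment:
  5 × C (aromatic): 1 H each → 5
  4 × C: 2 H each → 8
  3 × C: 1 H each → 3
  1 × C: 3 H
  1 × C: no H
  1 × C (aromatic): no H
  1 × I: no H
  1 × N: no H
  1 × O: 1 H
  Total hydrogens = 20.
Molecular formula: C15H20INO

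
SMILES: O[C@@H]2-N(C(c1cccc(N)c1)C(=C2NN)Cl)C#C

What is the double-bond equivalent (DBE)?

Molecular formula from the SMILES: C12H13ClN4O.
DoU = (2C + 2 + N − H − X)/2 = (2·12 + 2 + 4 − 13 − 1)/2 = 16/2 = 8.
(Structurally: 2 ring(s) + 6 π bond(s) = 8.)

8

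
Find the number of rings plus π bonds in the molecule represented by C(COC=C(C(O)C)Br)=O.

Molecular formula from the SMILES: C6H9BrO3.
DoU = (2C + 2 + N − H − X)/2 = (2·6 + 2 + 0 − 9 − 1)/2 = 4/2 = 2.
(Structurally: 0 ring(s) + 2 π bond(s) = 2.)

2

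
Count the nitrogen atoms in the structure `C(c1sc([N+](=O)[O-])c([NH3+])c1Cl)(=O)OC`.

The symbol for nitrogen appears 2 times in the SMILES.

2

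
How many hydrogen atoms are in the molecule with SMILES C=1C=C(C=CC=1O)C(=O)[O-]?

Hydrogens are implicit in SMILES; fill each atom to its normal valence:
  4 × C (aromatic): 1 H each → 4
  2 × C (aromatic): no H
  1 × C: no H
  1 × O: 1 H
  1 × O: no H
  1 × O (charge -1): no H
  Total hydrogens = 5.

5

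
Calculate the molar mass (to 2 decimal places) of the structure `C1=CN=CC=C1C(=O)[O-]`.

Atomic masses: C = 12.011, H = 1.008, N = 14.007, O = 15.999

122.10

Molecular formula: C6H4NO2-.
M = 6×12.011 + 4×1.008 + 1×14.007 + 2×15.999 = 122.10 g/mol.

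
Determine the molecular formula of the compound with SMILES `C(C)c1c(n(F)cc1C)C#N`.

C8H9FN2

Heavy atoms from the SMILES: 8 C, 1 F, 2 N.
Implicit hydrogens by atom environment:
  3 × C (aromatic): no H
  2 × C: 3 H each → 6
  1 × C: 2 H
  1 × C (aromatic): 1 H
  1 × C: no H
  1 × F: no H
  1 × N (aromatic): no H
  1 × N: no H
  Total hydrogens = 9.
Molecular formula: C8H9FN2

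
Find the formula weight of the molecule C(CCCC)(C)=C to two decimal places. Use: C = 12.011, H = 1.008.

Molecular formula: C7H14.
M = 7×12.011 + 14×1.008 = 98.19 g/mol.

98.19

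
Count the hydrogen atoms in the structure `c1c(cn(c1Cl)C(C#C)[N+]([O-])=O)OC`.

7

Hydrogens are implicit in SMILES; fill each atom to its normal valence:
  2 × C (aromatic): 1 H each → 2
  2 × C: 1 H each → 2
  2 × C (aromatic): no H
  2 × O: no H
  1 × C: 3 H
  1 × C: no H
  1 × Cl: no H
  1 × N (aromatic): no H
  1 × N (charge +1): no H
  1 × O (charge -1): no H
  Total hydrogens = 7.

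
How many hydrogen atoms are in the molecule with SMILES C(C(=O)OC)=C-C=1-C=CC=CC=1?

Hydrogens are implicit in SMILES; fill each atom to its normal valence:
  5 × C (aromatic): 1 H each → 5
  2 × C: 1 H each → 2
  2 × O: no H
  1 × C: 3 H
  1 × C (aromatic): no H
  1 × C: no H
  Total hydrogens = 10.

10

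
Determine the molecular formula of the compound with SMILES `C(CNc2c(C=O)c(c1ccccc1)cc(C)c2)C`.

C17H19NO

Heavy atoms from the SMILES: 17 C, 1 N, 1 O.
Implicit hydrogens by atom environment:
  7 × C (aromatic): 1 H each → 7
  5 × C (aromatic): no H
  2 × C: 3 H each → 6
  2 × C: 2 H each → 4
  1 × C: 1 H
  1 × N: 1 H
  1 × O: no H
  Total hydrogens = 19.
Molecular formula: C17H19NO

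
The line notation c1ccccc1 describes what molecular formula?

C6H6

Heavy atoms from the SMILES: 6 C.
Implicit hydrogens by atom environment:
  6 × C (aromatic): 1 H each → 6
  Total hydrogens = 6.
Molecular formula: C6H6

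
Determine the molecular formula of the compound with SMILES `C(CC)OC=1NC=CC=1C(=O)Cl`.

C8H10ClNO2

Heavy atoms from the SMILES: 8 C, 1 Cl, 1 N, 2 O.
Implicit hydrogens by atom environment:
  2 × C: 2 H each → 4
  2 × C (aromatic): 1 H each → 2
  2 × C (aromatic): no H
  2 × O: no H
  1 × C: 3 H
  1 × C: no H
  1 × Cl: no H
  1 × N (aromatic): 1 H
  Total hydrogens = 10.
Molecular formula: C8H10ClNO2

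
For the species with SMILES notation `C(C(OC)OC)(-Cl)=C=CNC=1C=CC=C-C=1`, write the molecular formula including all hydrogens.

Heavy atoms from the SMILES: 12 C, 1 Cl, 1 N, 2 O.
Implicit hydrogens by atom environment:
  5 × C (aromatic): 1 H each → 5
  2 × C: 3 H each → 6
  2 × C: 1 H each → 2
  2 × C: no H
  2 × O: no H
  1 × C (aromatic): no H
  1 × Cl: no H
  1 × N: 1 H
  Total hydrogens = 14.
Molecular formula: C12H14ClNO2

C12H14ClNO2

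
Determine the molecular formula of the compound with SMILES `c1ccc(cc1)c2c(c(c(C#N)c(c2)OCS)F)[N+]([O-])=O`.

Heavy atoms from the SMILES: 14 C, 1 F, 2 N, 3 O, 1 S.
Implicit hydrogens by atom environment:
  6 × C (aromatic): 1 H each → 6
  6 × C (aromatic): no H
  2 × O: no H
  1 × C: 2 H
  1 × C: no H
  1 × F: no H
  1 × N: no H
  1 × N (charge +1): no H
  1 × O (charge -1): no H
  1 × S: 1 H
  Total hydrogens = 9.
Molecular formula: C14H9FN2O3S

C14H9FN2O3S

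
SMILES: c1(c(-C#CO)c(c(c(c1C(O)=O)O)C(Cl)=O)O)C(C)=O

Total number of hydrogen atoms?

7

Hydrogens are implicit in SMILES; fill each atom to its normal valence:
  6 × C (aromatic): no H
  5 × C: no H
  4 × O: 1 H each → 4
  3 × O: no H
  1 × C: 3 H
  1 × Cl: no H
  Total hydrogens = 7.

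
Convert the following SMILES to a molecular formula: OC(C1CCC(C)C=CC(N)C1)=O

Heavy atoms from the SMILES: 10 C, 1 N, 2 O.
Implicit hydrogens by atom environment:
  5 × C: 1 H each → 5
  3 × C: 2 H each → 6
  1 × C: 3 H
  1 × C: no H
  1 × N: 2 H
  1 × O: 1 H
  1 × O: no H
  Total hydrogens = 17.
Molecular formula: C10H17NO2

C10H17NO2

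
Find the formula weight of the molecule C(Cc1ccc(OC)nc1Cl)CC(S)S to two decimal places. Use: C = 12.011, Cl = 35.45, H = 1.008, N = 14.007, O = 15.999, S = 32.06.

263.80

Molecular formula: C10H14ClNOS2.
M = 10×12.011 + 1×35.45 + 14×1.008 + 1×14.007 + 1×15.999 + 2×32.06 = 263.80 g/mol.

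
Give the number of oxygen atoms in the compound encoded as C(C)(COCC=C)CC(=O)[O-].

3

The symbol for oxygen appears 3 times in the SMILES.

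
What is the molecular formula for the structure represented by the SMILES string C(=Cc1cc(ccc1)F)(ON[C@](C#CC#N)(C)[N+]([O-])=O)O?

C13H10FN3O4

Heavy atoms from the SMILES: 13 C, 1 F, 3 N, 4 O.
Implicit hydrogens by atom environment:
  5 × C: no H
  4 × C (aromatic): 1 H each → 4
  2 × C (aromatic): no H
  2 × O: no H
  1 × C: 3 H
  1 × C: 1 H
  1 × F: no H
  1 × N: 1 H
  1 × N (charge +1): no H
  1 × N: no H
  1 × O: 1 H
  1 × O (charge -1): no H
  Total hydrogens = 10.
Molecular formula: C13H10FN3O4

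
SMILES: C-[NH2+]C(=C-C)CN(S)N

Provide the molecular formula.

Heavy atoms from the SMILES: 5 C, 3 N, 1 S.
Implicit hydrogens by atom environment:
  2 × C: 3 H each → 6
  1 × C: 2 H
  1 × C: 1 H
  1 × C: no H
  1 × N: 2 H
  1 × N (charge +1): 2 H
  1 × N: no H
  1 × S: 1 H
  Total hydrogens = 14.
Net charge +1.
Molecular formula: C5H14N3S+

C5H14N3S+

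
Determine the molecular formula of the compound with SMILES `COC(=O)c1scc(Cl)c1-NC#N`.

C7H5ClN2O2S

Heavy atoms from the SMILES: 7 C, 1 Cl, 2 N, 2 O, 1 S.
Implicit hydrogens by atom environment:
  3 × C (aromatic): no H
  2 × C: no H
  2 × O: no H
  1 × C: 3 H
  1 × C (aromatic): 1 H
  1 × Cl: no H
  1 × N: 1 H
  1 × N: no H
  1 × S (aromatic): no H
  Total hydrogens = 5.
Molecular formula: C7H5ClN2O2S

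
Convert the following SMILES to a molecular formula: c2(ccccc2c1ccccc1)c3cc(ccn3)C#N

Heavy atoms from the SMILES: 18 C, 2 N.
Implicit hydrogens by atom environment:
  12 × C (aromatic): 1 H each → 12
  5 × C (aromatic): no H
  1 × C: no H
  1 × N (aromatic): no H
  1 × N: no H
  Total hydrogens = 12.
Molecular formula: C18H12N2

C18H12N2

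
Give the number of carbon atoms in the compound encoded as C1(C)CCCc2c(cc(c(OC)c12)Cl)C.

13

The symbol for carbon appears 13 times in the SMILES. Lowercase c denotes aromatic carbon and counts toward C.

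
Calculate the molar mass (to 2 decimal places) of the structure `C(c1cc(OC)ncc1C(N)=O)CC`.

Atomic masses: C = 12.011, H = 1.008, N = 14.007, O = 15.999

194.23

Molecular formula: C10H14N2O2.
M = 10×12.011 + 14×1.008 + 2×14.007 + 2×15.999 = 194.23 g/mol.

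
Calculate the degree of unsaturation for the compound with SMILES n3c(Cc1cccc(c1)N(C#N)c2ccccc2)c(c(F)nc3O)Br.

Molecular formula from the SMILES: C18H12BrFN4O.
DoU = (2C + 2 + N − H − X)/2 = (2·18 + 2 + 4 − 12 − 2)/2 = 28/2 = 14.
(Structurally: 3 ring(s) + 11 π bond(s) = 14.)

14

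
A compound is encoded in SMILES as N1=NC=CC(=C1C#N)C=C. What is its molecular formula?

C7H5N3

Heavy atoms from the SMILES: 7 C, 3 N.
Implicit hydrogens by atom environment:
  2 × C (aromatic): 1 H each → 2
  2 × C (aromatic): no H
  2 × N (aromatic): no H
  1 × C: 2 H
  1 × C: 1 H
  1 × C: no H
  1 × N: no H
  Total hydrogens = 5.
Molecular formula: C7H5N3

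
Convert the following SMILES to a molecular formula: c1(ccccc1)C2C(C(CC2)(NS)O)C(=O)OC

C13H17NO3S

Heavy atoms from the SMILES: 13 C, 1 N, 3 O, 1 S.
Implicit hydrogens by atom environment:
  5 × C (aromatic): 1 H each → 5
  2 × C: 2 H each → 4
  2 × C: 1 H each → 2
  2 × C: no H
  2 × O: no H
  1 × C: 3 H
  1 × C (aromatic): no H
  1 × N: 1 H
  1 × O: 1 H
  1 × S: 1 H
  Total hydrogens = 17.
Molecular formula: C13H17NO3S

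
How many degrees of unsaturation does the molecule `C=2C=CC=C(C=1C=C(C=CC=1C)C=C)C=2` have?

9

Molecular formula from the SMILES: C15H14.
DoU = (2C + 2 + N − H − X)/2 = (2·15 + 2 + 0 − 14 − 0)/2 = 18/2 = 9.
(Structurally: 2 ring(s) + 7 π bond(s) = 9.)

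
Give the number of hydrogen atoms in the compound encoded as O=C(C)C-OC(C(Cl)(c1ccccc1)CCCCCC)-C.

Hydrogens are implicit in SMILES; fill each atom to its normal valence:
  6 × C: 2 H each → 12
  5 × C (aromatic): 1 H each → 5
  3 × C: 3 H each → 9
  2 × C: no H
  2 × O: no H
  1 × C: 1 H
  1 × C (aromatic): no H
  1 × Cl: no H
  Total hydrogens = 27.

27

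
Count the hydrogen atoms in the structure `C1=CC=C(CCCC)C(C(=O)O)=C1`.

Hydrogens are implicit in SMILES; fill each atom to its normal valence:
  4 × C (aromatic): 1 H each → 4
  3 × C: 2 H each → 6
  2 × C (aromatic): no H
  1 × C: 3 H
  1 × C: no H
  1 × O: 1 H
  1 × O: no H
  Total hydrogens = 14.

14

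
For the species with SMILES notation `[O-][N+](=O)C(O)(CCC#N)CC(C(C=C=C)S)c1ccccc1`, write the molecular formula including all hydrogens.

C16H18N2O3S

Heavy atoms from the SMILES: 16 C, 2 N, 3 O, 1 S.
Implicit hydrogens by atom environment:
  5 × C (aromatic): 1 H each → 5
  4 × C: 2 H each → 8
  3 × C: 1 H each → 3
  3 × C: no H
  1 × C (aromatic): no H
  1 × N: no H
  1 × N (charge +1): no H
  1 × O: 1 H
  1 × O: no H
  1 × O (charge -1): no H
  1 × S: 1 H
  Total hydrogens = 18.
Molecular formula: C16H18N2O3S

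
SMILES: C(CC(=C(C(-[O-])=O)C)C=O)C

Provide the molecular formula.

C8H11O3-

Heavy atoms from the SMILES: 8 C, 3 O.
Implicit hydrogens by atom environment:
  3 × C: no H
  2 × C: 3 H each → 6
  2 × C: 2 H each → 4
  2 × O: no H
  1 × C: 1 H
  1 × O (charge -1): no H
  Total hydrogens = 11.
Net charge -1.
Molecular formula: C8H11O3-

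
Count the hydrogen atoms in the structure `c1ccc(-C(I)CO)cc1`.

Hydrogens are implicit in SMILES; fill each atom to its normal valence:
  5 × C (aromatic): 1 H each → 5
  1 × C: 2 H
  1 × C: 1 H
  1 × C (aromatic): no H
  1 × I: no H
  1 × O: 1 H
  Total hydrogens = 9.

9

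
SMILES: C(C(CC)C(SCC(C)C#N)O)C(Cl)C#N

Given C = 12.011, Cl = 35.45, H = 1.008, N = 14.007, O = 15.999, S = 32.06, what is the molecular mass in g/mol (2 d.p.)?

Molecular formula: C11H17ClN2OS.
M = 11×12.011 + 1×35.45 + 17×1.008 + 2×14.007 + 1×15.999 + 1×32.06 = 260.78 g/mol.

260.78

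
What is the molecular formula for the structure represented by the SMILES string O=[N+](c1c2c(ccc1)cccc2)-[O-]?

C10H7NO2

Heavy atoms from the SMILES: 10 C, 1 N, 2 O.
Implicit hydrogens by atom environment:
  7 × C (aromatic): 1 H each → 7
  3 × C (aromatic): no H
  1 × N (charge +1): no H
  1 × O: no H
  1 × O (charge -1): no H
  Total hydrogens = 7.
Molecular formula: C10H7NO2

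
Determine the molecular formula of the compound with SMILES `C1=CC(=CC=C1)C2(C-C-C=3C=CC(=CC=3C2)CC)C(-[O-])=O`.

Heavy atoms from the SMILES: 19 C, 2 O.
Implicit hydrogens by atom environment:
  8 × C (aromatic): 1 H each → 8
  4 × C: 2 H each → 8
  4 × C (aromatic): no H
  2 × C: no H
  1 × C: 3 H
  1 × O: no H
  1 × O (charge -1): no H
  Total hydrogens = 19.
Net charge -1.
Molecular formula: C19H19O2-

C19H19O2-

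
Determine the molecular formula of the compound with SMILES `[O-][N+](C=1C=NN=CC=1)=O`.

C4H3N3O2

Heavy atoms from the SMILES: 4 C, 3 N, 2 O.
Implicit hydrogens by atom environment:
  3 × C (aromatic): 1 H each → 3
  2 × N (aromatic): no H
  1 × C (aromatic): no H
  1 × N (charge +1): no H
  1 × O: no H
  1 × O (charge -1): no H
  Total hydrogens = 3.
Molecular formula: C4H3N3O2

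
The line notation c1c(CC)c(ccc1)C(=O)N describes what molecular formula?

C9H11NO

Heavy atoms from the SMILES: 9 C, 1 N, 1 O.
Implicit hydrogens by atom environment:
  4 × C (aromatic): 1 H each → 4
  2 × C (aromatic): no H
  1 × C: 3 H
  1 × C: 2 H
  1 × C: no H
  1 × N: 2 H
  1 × O: no H
  Total hydrogens = 11.
Molecular formula: C9H11NO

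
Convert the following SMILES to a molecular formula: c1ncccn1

C4H4N2

Heavy atoms from the SMILES: 4 C, 2 N.
Implicit hydrogens by atom environment:
  4 × C (aromatic): 1 H each → 4
  2 × N (aromatic): no H
  Total hydrogens = 4.
Molecular formula: C4H4N2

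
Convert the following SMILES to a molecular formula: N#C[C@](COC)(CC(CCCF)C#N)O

Heavy atoms from the SMILES: 10 C, 1 F, 2 N, 2 O.
Implicit hydrogens by atom environment:
  5 × C: 2 H each → 10
  3 × C: no H
  2 × N: no H
  1 × C: 3 H
  1 × C: 1 H
  1 × F: no H
  1 × O: 1 H
  1 × O: no H
  Total hydrogens = 15.
Molecular formula: C10H15FN2O2

C10H15FN2O2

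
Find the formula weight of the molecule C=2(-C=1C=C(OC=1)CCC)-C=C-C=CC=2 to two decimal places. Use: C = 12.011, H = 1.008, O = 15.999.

186.25

Molecular formula: C13H14O.
M = 13×12.011 + 14×1.008 + 1×15.999 = 186.25 g/mol.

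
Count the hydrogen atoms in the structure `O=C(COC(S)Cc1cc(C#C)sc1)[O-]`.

9

Hydrogens are implicit in SMILES; fill each atom to its normal valence:
  2 × C: 2 H each → 4
  2 × C (aromatic): 1 H each → 2
  2 × C: 1 H each → 2
  2 × C (aromatic): no H
  2 × C: no H
  2 × O: no H
  1 × O (charge -1): no H
  1 × S: 1 H
  1 × S (aromatic): no H
  Total hydrogens = 9.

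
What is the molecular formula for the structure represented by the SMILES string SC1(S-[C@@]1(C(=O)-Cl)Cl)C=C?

Heavy atoms from the SMILES: 5 C, 2 Cl, 1 O, 2 S.
Implicit hydrogens by atom environment:
  3 × C: no H
  2 × Cl: no H
  1 × C: 2 H
  1 × C: 1 H
  1 × O: no H
  1 × S: 1 H
  1 × S: no H
  Total hydrogens = 4.
Molecular formula: C5H4Cl2OS2

C5H4Cl2OS2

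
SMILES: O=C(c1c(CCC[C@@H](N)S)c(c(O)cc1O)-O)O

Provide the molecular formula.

C11H15NO5S

Heavy atoms from the SMILES: 11 C, 1 N, 5 O, 1 S.
Implicit hydrogens by atom environment:
  5 × C (aromatic): no H
  4 × O: 1 H each → 4
  3 × C: 2 H each → 6
  1 × C (aromatic): 1 H
  1 × C: 1 H
  1 × C: no H
  1 × N: 2 H
  1 × O: no H
  1 × S: 1 H
  Total hydrogens = 15.
Molecular formula: C11H15NO5S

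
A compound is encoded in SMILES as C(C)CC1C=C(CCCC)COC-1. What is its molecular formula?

C12H22O

Heavy atoms from the SMILES: 12 C, 1 O.
Implicit hydrogens by atom environment:
  7 × C: 2 H each → 14
  2 × C: 3 H each → 6
  2 × C: 1 H each → 2
  1 × C: no H
  1 × O: no H
  Total hydrogens = 22.
Molecular formula: C12H22O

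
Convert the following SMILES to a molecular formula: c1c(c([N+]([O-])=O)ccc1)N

C6H6N2O2

Heavy atoms from the SMILES: 6 C, 2 N, 2 O.
Implicit hydrogens by atom environment:
  4 × C (aromatic): 1 H each → 4
  2 × C (aromatic): no H
  1 × N: 2 H
  1 × N (charge +1): no H
  1 × O: no H
  1 × O (charge -1): no H
  Total hydrogens = 6.
Molecular formula: C6H6N2O2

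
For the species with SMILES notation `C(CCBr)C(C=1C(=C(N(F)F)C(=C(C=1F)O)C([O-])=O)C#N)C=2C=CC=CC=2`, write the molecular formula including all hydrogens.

C18H13BrF3N2O3-

Heavy atoms from the SMILES: 1 Br, 18 C, 3 F, 2 N, 3 O.
Implicit hydrogens by atom environment:
  7 × C (aromatic): no H
  5 × C (aromatic): 1 H each → 5
  3 × C: 2 H each → 6
  3 × F: no H
  2 × C: no H
  2 × N: no H
  1 × Br: no H
  1 × C: 1 H
  1 × O: 1 H
  1 × O: no H
  1 × O (charge -1): no H
  Total hydrogens = 13.
Net charge -1.
Molecular formula: C18H13BrF3N2O3-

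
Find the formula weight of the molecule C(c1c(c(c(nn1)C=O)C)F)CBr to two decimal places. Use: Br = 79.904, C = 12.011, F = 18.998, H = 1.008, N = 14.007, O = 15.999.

Molecular formula: C8H8BrFN2O.
M = 1×79.904 + 8×12.011 + 1×18.998 + 8×1.008 + 2×14.007 + 1×15.999 = 247.07 g/mol.

247.07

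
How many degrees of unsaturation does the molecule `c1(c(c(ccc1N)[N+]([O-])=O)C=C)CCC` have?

Molecular formula from the SMILES: C11H14N2O2.
DoU = (2C + 2 + N − H − X)/2 = (2·11 + 2 + 2 − 14 − 0)/2 = 12/2 = 6.
(Structurally: 1 ring(s) + 5 π bond(s) = 6.)

6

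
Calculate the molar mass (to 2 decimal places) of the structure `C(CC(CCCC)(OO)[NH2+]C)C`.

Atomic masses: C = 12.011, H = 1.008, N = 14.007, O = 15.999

Molecular formula: C9H22NO2+.
M = 9×12.011 + 22×1.008 + 1×14.007 + 2×15.999 = 176.28 g/mol.

176.28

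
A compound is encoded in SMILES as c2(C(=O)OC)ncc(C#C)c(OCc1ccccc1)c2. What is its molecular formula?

Heavy atoms from the SMILES: 16 C, 1 N, 3 O.
Implicit hydrogens by atom environment:
  7 × C (aromatic): 1 H each → 7
  4 × C (aromatic): no H
  3 × O: no H
  2 × C: no H
  1 × C: 3 H
  1 × C: 2 H
  1 × C: 1 H
  1 × N (aromatic): no H
  Total hydrogens = 13.
Molecular formula: C16H13NO3

C16H13NO3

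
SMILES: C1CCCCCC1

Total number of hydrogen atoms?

Hydrogens are implicit in SMILES; fill each atom to its normal valence:
  7 × C: 2 H each → 14
  Total hydrogens = 14.

14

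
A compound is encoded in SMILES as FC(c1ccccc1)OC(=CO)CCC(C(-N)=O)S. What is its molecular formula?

C13H16FNO3S

Heavy atoms from the SMILES: 13 C, 1 F, 1 N, 3 O, 1 S.
Implicit hydrogens by atom environment:
  5 × C (aromatic): 1 H each → 5
  3 × C: 1 H each → 3
  2 × C: 2 H each → 4
  2 × C: no H
  2 × O: no H
  1 × C (aromatic): no H
  1 × F: no H
  1 × N: 2 H
  1 × O: 1 H
  1 × S: 1 H
  Total hydrogens = 16.
Molecular formula: C13H16FNO3S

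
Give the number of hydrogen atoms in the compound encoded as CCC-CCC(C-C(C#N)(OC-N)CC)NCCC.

Hydrogens are implicit in SMILES; fill each atom to its normal valence:
  9 × C: 2 H each → 18
  3 × C: 3 H each → 9
  2 × C: no H
  1 × C: 1 H
  1 × N: 2 H
  1 × N: 1 H
  1 × N: no H
  1 × O: no H
  Total hydrogens = 31.

31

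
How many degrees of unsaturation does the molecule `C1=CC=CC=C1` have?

4

Molecular formula from the SMILES: C6H6.
DoU = (2C + 2 + N − H − X)/2 = (2·6 + 2 + 0 − 6 − 0)/2 = 8/2 = 4.
(Structurally: 1 ring(s) + 3 π bond(s) = 4.)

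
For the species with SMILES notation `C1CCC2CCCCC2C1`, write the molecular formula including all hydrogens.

Heavy atoms from the SMILES: 10 C.
Implicit hydrogens by atom environment:
  8 × C: 2 H each → 16
  2 × C: 1 H each → 2
  Total hydrogens = 18.
Molecular formula: C10H18

C10H18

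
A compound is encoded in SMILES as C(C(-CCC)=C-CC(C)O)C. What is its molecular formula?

C10H20O

Heavy atoms from the SMILES: 10 C, 1 O.
Implicit hydrogens by atom environment:
  4 × C: 2 H each → 8
  3 × C: 3 H each → 9
  2 × C: 1 H each → 2
  1 × C: no H
  1 × O: 1 H
  Total hydrogens = 20.
Molecular formula: C10H20O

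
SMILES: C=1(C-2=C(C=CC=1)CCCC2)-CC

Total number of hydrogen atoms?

Hydrogens are implicit in SMILES; fill each atom to its normal valence:
  5 × C: 2 H each → 10
  3 × C (aromatic): 1 H each → 3
  3 × C (aromatic): no H
  1 × C: 3 H
  Total hydrogens = 16.

16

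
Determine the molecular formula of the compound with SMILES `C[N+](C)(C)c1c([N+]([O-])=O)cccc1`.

Heavy atoms from the SMILES: 9 C, 2 N, 2 O.
Implicit hydrogens by atom environment:
  4 × C (aromatic): 1 H each → 4
  3 × C: 3 H each → 9
  2 × C (aromatic): no H
  2 × N (charge +1): no H
  1 × O: no H
  1 × O (charge -1): no H
  Total hydrogens = 13.
Net charge +1.
Molecular formula: C9H13N2O2+

C9H13N2O2+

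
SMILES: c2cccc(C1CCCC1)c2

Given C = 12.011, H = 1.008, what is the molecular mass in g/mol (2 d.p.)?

146.23

Molecular formula: C11H14.
M = 11×12.011 + 14×1.008 = 146.23 g/mol.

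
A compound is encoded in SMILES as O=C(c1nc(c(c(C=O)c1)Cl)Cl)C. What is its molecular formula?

C8H5Cl2NO2

Heavy atoms from the SMILES: 8 C, 2 Cl, 1 N, 2 O.
Implicit hydrogens by atom environment:
  4 × C (aromatic): no H
  2 × Cl: no H
  2 × O: no H
  1 × C: 3 H
  1 × C (aromatic): 1 H
  1 × C: 1 H
  1 × C: no H
  1 × N (aromatic): no H
  Total hydrogens = 5.
Molecular formula: C8H5Cl2NO2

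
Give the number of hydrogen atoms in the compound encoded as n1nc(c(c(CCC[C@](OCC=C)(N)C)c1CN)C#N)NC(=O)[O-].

Hydrogens are implicit in SMILES; fill each atom to its normal valence:
  6 × C: 2 H each → 12
  4 × C (aromatic): no H
  3 × C: no H
  2 × N: 2 H each → 4
  2 × N (aromatic): no H
  2 × O: no H
  1 × C: 3 H
  1 × C: 1 H
  1 × N: 1 H
  1 × N: no H
  1 × O (charge -1): no H
  Total hydrogens = 21.

21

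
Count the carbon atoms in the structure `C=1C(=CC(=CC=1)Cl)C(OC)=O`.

8

The symbol for carbon appears 8 times in the SMILES. (Cl is a single chlorine, not C + l.)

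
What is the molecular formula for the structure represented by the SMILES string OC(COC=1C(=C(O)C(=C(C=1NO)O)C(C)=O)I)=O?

Heavy atoms from the SMILES: 10 C, 1 I, 1 N, 7 O.
Implicit hydrogens by atom environment:
  6 × C (aromatic): no H
  4 × O: 1 H each → 4
  3 × O: no H
  2 × C: no H
  1 × C: 3 H
  1 × C: 2 H
  1 × I: no H
  1 × N: 1 H
  Total hydrogens = 10.
Molecular formula: C10H10INO7

C10H10INO7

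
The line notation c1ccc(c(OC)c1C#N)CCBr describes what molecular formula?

Heavy atoms from the SMILES: 1 Br, 10 C, 1 N, 1 O.
Implicit hydrogens by atom environment:
  3 × C (aromatic): 1 H each → 3
  3 × C (aromatic): no H
  2 × C: 2 H each → 4
  1 × Br: no H
  1 × C: 3 H
  1 × C: no H
  1 × N: no H
  1 × O: no H
  Total hydrogens = 10.
Molecular formula: C10H10BrNO

C10H10BrNO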